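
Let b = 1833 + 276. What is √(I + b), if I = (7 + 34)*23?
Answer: 2*√763 ≈ 55.245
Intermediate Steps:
I = 943 (I = 41*23 = 943)
b = 2109
√(I + b) = √(943 + 2109) = √3052 = 2*√763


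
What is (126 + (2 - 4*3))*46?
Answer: 5336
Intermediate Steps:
(126 + (2 - 4*3))*46 = (126 + (2 - 12))*46 = (126 - 10)*46 = 116*46 = 5336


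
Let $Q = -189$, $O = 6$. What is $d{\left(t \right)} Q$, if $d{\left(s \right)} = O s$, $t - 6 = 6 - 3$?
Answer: $-10206$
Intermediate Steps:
$t = 9$ ($t = 6 + \left(6 - 3\right) = 6 + 3 = 9$)
$d{\left(s \right)} = 6 s$
$d{\left(t \right)} Q = 6 \cdot 9 \left(-189\right) = 54 \left(-189\right) = -10206$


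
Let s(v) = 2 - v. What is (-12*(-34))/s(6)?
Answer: -102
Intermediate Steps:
(-12*(-34))/s(6) = (-12*(-34))/(2 - 1*6) = 408/(2 - 6) = 408/(-4) = 408*(-¼) = -102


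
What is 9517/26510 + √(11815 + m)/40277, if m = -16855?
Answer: 9517/26510 + 12*I*√35/40277 ≈ 0.359 + 0.0017626*I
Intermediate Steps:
9517/26510 + √(11815 + m)/40277 = 9517/26510 + √(11815 - 16855)/40277 = 9517*(1/26510) + √(-5040)*(1/40277) = 9517/26510 + (12*I*√35)*(1/40277) = 9517/26510 + 12*I*√35/40277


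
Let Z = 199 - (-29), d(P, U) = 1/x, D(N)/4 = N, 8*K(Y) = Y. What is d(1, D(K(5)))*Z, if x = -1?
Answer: -228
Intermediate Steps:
K(Y) = Y/8
D(N) = 4*N
d(P, U) = -1 (d(P, U) = 1/(-1) = -1)
Z = 228 (Z = 199 - 1*(-29) = 199 + 29 = 228)
d(1, D(K(5)))*Z = -1*228 = -228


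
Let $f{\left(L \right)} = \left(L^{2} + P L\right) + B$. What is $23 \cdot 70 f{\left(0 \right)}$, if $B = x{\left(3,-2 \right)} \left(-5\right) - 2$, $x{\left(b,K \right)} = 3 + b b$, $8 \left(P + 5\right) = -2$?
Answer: $-99820$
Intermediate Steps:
$P = - \frac{21}{4}$ ($P = -5 + \frac{1}{8} \left(-2\right) = -5 - \frac{1}{4} = - \frac{21}{4} \approx -5.25$)
$x{\left(b,K \right)} = 3 + b^{2}$
$B = -62$ ($B = \left(3 + 3^{2}\right) \left(-5\right) - 2 = \left(3 + 9\right) \left(-5\right) - 2 = 12 \left(-5\right) - 2 = -60 - 2 = -62$)
$f{\left(L \right)} = -62 + L^{2} - \frac{21 L}{4}$ ($f{\left(L \right)} = \left(L^{2} - \frac{21 L}{4}\right) - 62 = -62 + L^{2} - \frac{21 L}{4}$)
$23 \cdot 70 f{\left(0 \right)} = 23 \cdot 70 \left(-62 + 0^{2} - 0\right) = 1610 \left(-62 + 0 + 0\right) = 1610 \left(-62\right) = -99820$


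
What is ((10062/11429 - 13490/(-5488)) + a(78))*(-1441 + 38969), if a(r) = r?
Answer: 11966133332551/3920147 ≈ 3.0525e+6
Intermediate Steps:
((10062/11429 - 13490/(-5488)) + a(78))*(-1441 + 38969) = ((10062/11429 - 13490/(-5488)) + 78)*(-1441 + 38969) = ((10062*(1/11429) - 13490*(-1/5488)) + 78)*37528 = ((10062/11429 + 6745/2744) + 78)*37528 = (104698733/31361176 + 78)*37528 = (2550870461/31361176)*37528 = 11966133332551/3920147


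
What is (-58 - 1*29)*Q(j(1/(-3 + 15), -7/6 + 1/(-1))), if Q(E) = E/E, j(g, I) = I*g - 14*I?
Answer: -87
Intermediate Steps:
j(g, I) = -14*I + I*g
Q(E) = 1
(-58 - 1*29)*Q(j(1/(-3 + 15), -7/6 + 1/(-1))) = (-58 - 1*29)*1 = (-58 - 29)*1 = -87*1 = -87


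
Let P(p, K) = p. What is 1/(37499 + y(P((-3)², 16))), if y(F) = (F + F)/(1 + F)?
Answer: 5/187504 ≈ 2.6666e-5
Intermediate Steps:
y(F) = 2*F/(1 + F) (y(F) = (2*F)/(1 + F) = 2*F/(1 + F))
1/(37499 + y(P((-3)², 16))) = 1/(37499 + 2*(-3)²/(1 + (-3)²)) = 1/(37499 + 2*9/(1 + 9)) = 1/(37499 + 2*9/10) = 1/(37499 + 2*9*(⅒)) = 1/(37499 + 9/5) = 1/(187504/5) = 5/187504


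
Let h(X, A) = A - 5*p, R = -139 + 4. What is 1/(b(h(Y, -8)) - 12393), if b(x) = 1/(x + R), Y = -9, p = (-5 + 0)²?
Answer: -268/3321325 ≈ -8.0691e-5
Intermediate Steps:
p = 25 (p = (-5)² = 25)
R = -135
h(X, A) = -125 + A (h(X, A) = A - 5*25 = A - 125 = -125 + A)
b(x) = 1/(-135 + x) (b(x) = 1/(x - 135) = 1/(-135 + x))
1/(b(h(Y, -8)) - 12393) = 1/(1/(-135 + (-125 - 8)) - 12393) = 1/(1/(-135 - 133) - 12393) = 1/(1/(-268) - 12393) = 1/(-1/268 - 12393) = 1/(-3321325/268) = -268/3321325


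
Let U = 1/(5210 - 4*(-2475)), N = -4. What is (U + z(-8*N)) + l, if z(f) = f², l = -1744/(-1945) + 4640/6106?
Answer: 18405298392801/17944892870 ≈ 1025.7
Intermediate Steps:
l = 9836832/5938085 (l = -1744*(-1/1945) + 4640*(1/6106) = 1744/1945 + 2320/3053 = 9836832/5938085 ≈ 1.6566)
U = 1/15110 (U = 1/(5210 + 9900) = 1/15110 ≈ 6.6181e-5)
(U + z(-8*N)) + l = (1/15110 + (-8*(-4))²) + 9836832/5938085 = (1/15110 + 32²) + 9836832/5938085 = (1/15110 + 1024) + 9836832/5938085 = 15472641/15110 + 9836832/5938085 = 18405298392801/17944892870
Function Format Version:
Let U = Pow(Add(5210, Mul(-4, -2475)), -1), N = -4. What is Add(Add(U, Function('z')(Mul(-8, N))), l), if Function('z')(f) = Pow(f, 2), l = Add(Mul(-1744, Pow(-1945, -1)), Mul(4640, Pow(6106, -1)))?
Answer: Rational(18405298392801, 17944892870) ≈ 1025.7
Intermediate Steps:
l = Rational(9836832, 5938085) (l = Add(Mul(-1744, Rational(-1, 1945)), Mul(4640, Rational(1, 6106))) = Add(Rational(1744, 1945), Rational(2320, 3053)) = Rational(9836832, 5938085) ≈ 1.6566)
U = Rational(1, 15110) (U = Pow(Add(5210, 9900), -1) = Pow(15110, -1) = Rational(1, 15110) ≈ 6.6181e-5)
Add(Add(U, Function('z')(Mul(-8, N))), l) = Add(Add(Rational(1, 15110), Pow(Mul(-8, -4), 2)), Rational(9836832, 5938085)) = Add(Add(Rational(1, 15110), Pow(32, 2)), Rational(9836832, 5938085)) = Add(Add(Rational(1, 15110), 1024), Rational(9836832, 5938085)) = Add(Rational(15472641, 15110), Rational(9836832, 5938085)) = Rational(18405298392801, 17944892870)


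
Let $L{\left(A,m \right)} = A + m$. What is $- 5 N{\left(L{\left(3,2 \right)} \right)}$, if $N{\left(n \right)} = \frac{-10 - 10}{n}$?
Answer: $20$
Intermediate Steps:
$N{\left(n \right)} = - \frac{20}{n}$
$- 5 N{\left(L{\left(3,2 \right)} \right)} = - 5 \left(- \frac{20}{3 + 2}\right) = - 5 \left(- \frac{20}{5}\right) = - 5 \left(\left(-20\right) \frac{1}{5}\right) = \left(-5\right) \left(-4\right) = 20$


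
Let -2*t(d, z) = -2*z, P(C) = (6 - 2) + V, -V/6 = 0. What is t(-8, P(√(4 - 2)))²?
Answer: 16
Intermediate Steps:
V = 0 (V = -6*0 = 0)
P(C) = 4 (P(C) = (6 - 2) + 0 = 4 + 0 = 4)
t(d, z) = z (t(d, z) = -(-1)*z = z)
t(-8, P(√(4 - 2)))² = 4² = 16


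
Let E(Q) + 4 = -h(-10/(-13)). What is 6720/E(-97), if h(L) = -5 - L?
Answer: 87360/23 ≈ 3798.3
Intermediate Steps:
E(Q) = 23/13 (E(Q) = -4 - (-5 - (-10)/(-13)) = -4 - (-5 - (-10)*(-1)/13) = -4 - (-5 - 1*10/13) = -4 - (-5 - 10/13) = -4 - 1*(-75/13) = -4 + 75/13 = 23/13)
6720/E(-97) = 6720/(23/13) = 6720*(13/23) = 87360/23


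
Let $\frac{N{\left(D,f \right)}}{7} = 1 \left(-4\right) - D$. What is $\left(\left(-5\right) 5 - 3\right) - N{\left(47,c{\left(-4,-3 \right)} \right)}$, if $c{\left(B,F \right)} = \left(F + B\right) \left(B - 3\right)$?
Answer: $329$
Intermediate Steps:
$c{\left(B,F \right)} = \left(-3 + B\right) \left(B + F\right)$ ($c{\left(B,F \right)} = \left(B + F\right) \left(-3 + B\right) = \left(-3 + B\right) \left(B + F\right)$)
$N{\left(D,f \right)} = -28 - 7 D$ ($N{\left(D,f \right)} = 7 \left(1 \left(-4\right) - D\right) = 7 \left(-4 - D\right) = -28 - 7 D$)
$\left(\left(-5\right) 5 - 3\right) - N{\left(47,c{\left(-4,-3 \right)} \right)} = \left(\left(-5\right) 5 - 3\right) - \left(-28 - 329\right) = \left(-25 - 3\right) - \left(-28 - 329\right) = -28 - -357 = -28 + 357 = 329$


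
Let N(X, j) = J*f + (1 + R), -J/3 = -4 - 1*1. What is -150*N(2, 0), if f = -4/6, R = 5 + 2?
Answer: 300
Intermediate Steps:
R = 7
J = 15 (J = -3*(-4 - 1*1) = -3*(-4 - 1) = -3*(-5) = 15)
f = -⅔ (f = -4*⅙ = -⅔ ≈ -0.66667)
N(X, j) = -2 (N(X, j) = 15*(-⅔) + (1 + 7) = -10 + 8 = -2)
-150*N(2, 0) = -150*(-2) = 300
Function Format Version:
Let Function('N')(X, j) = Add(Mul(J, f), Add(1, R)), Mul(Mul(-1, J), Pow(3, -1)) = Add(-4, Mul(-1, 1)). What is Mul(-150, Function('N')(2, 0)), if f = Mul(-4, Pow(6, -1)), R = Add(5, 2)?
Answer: 300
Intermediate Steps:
R = 7
J = 15 (J = Mul(-3, Add(-4, Mul(-1, 1))) = Mul(-3, Add(-4, -1)) = Mul(-3, -5) = 15)
f = Rational(-2, 3) (f = Mul(-4, Rational(1, 6)) = Rational(-2, 3) ≈ -0.66667)
Function('N')(X, j) = -2 (Function('N')(X, j) = Add(Mul(15, Rational(-2, 3)), Add(1, 7)) = Add(-10, 8) = -2)
Mul(-150, Function('N')(2, 0)) = Mul(-150, -2) = 300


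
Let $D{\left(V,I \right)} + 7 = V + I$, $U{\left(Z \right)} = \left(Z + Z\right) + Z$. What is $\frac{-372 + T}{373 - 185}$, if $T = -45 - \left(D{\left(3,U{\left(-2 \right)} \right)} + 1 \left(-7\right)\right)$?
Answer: $- \frac{100}{47} \approx -2.1277$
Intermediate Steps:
$U{\left(Z \right)} = 3 Z$ ($U{\left(Z \right)} = 2 Z + Z = 3 Z$)
$D{\left(V,I \right)} = -7 + I + V$ ($D{\left(V,I \right)} = -7 + \left(V + I\right) = -7 + \left(I + V\right) = -7 + I + V$)
$T = -28$ ($T = -45 - \left(\left(-7 + 3 \left(-2\right) + 3\right) + 1 \left(-7\right)\right) = -45 - \left(\left(-7 - 6 + 3\right) - 7\right) = -45 - \left(-10 - 7\right) = -45 - -17 = -45 + 17 = -28$)
$\frac{-372 + T}{373 - 185} = \frac{-372 - 28}{373 - 185} = - \frac{400}{188} = \left(-400\right) \frac{1}{188} = - \frac{100}{47}$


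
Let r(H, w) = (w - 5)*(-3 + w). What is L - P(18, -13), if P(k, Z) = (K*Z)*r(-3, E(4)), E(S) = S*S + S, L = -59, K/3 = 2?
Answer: 19831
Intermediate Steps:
K = 6 (K = 3*2 = 6)
E(S) = S + S**2 (E(S) = S**2 + S = S + S**2)
r(H, w) = (-5 + w)*(-3 + w)
P(k, Z) = 1530*Z (P(k, Z) = (6*Z)*(15 + (4*(1 + 4))**2 - 32*(1 + 4)) = (6*Z)*(15 + (4*5)**2 - 32*5) = (6*Z)*(15 + 20**2 - 8*20) = (6*Z)*(15 + 400 - 160) = (6*Z)*255 = 1530*Z)
L - P(18, -13) = -59 - 1530*(-13) = -59 - 1*(-19890) = -59 + 19890 = 19831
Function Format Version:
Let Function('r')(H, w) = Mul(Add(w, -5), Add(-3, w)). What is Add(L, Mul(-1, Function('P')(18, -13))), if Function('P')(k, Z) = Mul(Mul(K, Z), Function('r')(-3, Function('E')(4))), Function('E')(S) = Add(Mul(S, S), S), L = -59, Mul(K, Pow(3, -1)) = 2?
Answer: 19831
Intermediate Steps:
K = 6 (K = Mul(3, 2) = 6)
Function('E')(S) = Add(S, Pow(S, 2)) (Function('E')(S) = Add(Pow(S, 2), S) = Add(S, Pow(S, 2)))
Function('r')(H, w) = Mul(Add(-5, w), Add(-3, w))
Function('P')(k, Z) = Mul(1530, Z) (Function('P')(k, Z) = Mul(Mul(6, Z), Add(15, Pow(Mul(4, Add(1, 4)), 2), Mul(-8, Mul(4, Add(1, 4))))) = Mul(Mul(6, Z), Add(15, Pow(Mul(4, 5), 2), Mul(-8, Mul(4, 5)))) = Mul(Mul(6, Z), Add(15, Pow(20, 2), Mul(-8, 20))) = Mul(Mul(6, Z), Add(15, 400, -160)) = Mul(Mul(6, Z), 255) = Mul(1530, Z))
Add(L, Mul(-1, Function('P')(18, -13))) = Add(-59, Mul(-1, Mul(1530, -13))) = Add(-59, Mul(-1, -19890)) = Add(-59, 19890) = 19831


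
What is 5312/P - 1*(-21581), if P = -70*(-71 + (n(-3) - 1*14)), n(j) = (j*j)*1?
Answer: 14352029/665 ≈ 21582.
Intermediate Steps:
n(j) = j**2 (n(j) = j**2*1 = j**2)
P = 5320 (P = -70*(-71 + ((-3)**2 - 1*14)) = -70*(-71 + (9 - 14)) = -70*(-71 - 5) = -70*(-76) = 5320)
5312/P - 1*(-21581) = 5312/5320 - 1*(-21581) = 5312*(1/5320) + 21581 = 664/665 + 21581 = 14352029/665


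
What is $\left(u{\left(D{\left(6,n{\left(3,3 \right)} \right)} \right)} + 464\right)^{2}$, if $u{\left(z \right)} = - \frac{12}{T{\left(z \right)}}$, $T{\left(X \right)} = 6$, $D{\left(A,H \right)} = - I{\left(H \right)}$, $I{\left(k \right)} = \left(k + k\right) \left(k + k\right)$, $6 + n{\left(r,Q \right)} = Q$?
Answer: $213444$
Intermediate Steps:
$n{\left(r,Q \right)} = -6 + Q$
$I{\left(k \right)} = 4 k^{2}$ ($I{\left(k \right)} = 2 k 2 k = 4 k^{2}$)
$D{\left(A,H \right)} = - 4 H^{2}$
$u{\left(z \right)} = -2$ ($u{\left(z \right)} = - \frac{12}{6} = \left(-12\right) \frac{1}{6} = -2$)
$\left(u{\left(D{\left(6,n{\left(3,3 \right)} \right)} \right)} + 464\right)^{2} = \left(-2 + 464\right)^{2} = 462^{2} = 213444$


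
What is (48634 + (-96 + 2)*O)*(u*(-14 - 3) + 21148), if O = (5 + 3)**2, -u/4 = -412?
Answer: -292700424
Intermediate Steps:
u = 1648 (u = -4*(-412) = 1648)
O = 64 (O = 8**2 = 64)
(48634 + (-96 + 2)*O)*(u*(-14 - 3) + 21148) = (48634 + (-96 + 2)*64)*(1648*(-14 - 3) + 21148) = (48634 - 94*64)*(1648*(-17) + 21148) = (48634 - 6016)*(-28016 + 21148) = 42618*(-6868) = -292700424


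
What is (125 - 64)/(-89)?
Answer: -61/89 ≈ -0.68539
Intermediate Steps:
(125 - 64)/(-89) = -1/89*61 = -61/89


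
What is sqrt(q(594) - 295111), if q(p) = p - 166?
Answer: I*sqrt(294683) ≈ 542.85*I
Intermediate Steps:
q(p) = -166 + p
sqrt(q(594) - 295111) = sqrt((-166 + 594) - 295111) = sqrt(428 - 295111) = sqrt(-294683) = I*sqrt(294683)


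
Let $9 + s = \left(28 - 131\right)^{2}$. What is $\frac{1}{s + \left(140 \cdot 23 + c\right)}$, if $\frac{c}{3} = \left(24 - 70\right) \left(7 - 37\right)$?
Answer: $\frac{1}{17960} \approx 5.5679 \cdot 10^{-5}$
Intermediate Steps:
$c = 4140$ ($c = 3 \left(24 - 70\right) \left(7 - 37\right) = 3 \left(\left(-46\right) \left(-30\right)\right) = 3 \cdot 1380 = 4140$)
$s = 10600$ ($s = -9 + \left(28 - 131\right)^{2} = -9 + \left(-103\right)^{2} = -9 + 10609 = 10600$)
$\frac{1}{s + \left(140 \cdot 23 + c\right)} = \frac{1}{10600 + \left(140 \cdot 23 + 4140\right)} = \frac{1}{10600 + \left(3220 + 4140\right)} = \frac{1}{10600 + 7360} = \frac{1}{17960}$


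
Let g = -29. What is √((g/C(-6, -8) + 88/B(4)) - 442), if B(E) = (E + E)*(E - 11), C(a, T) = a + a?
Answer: I*√778197/42 ≈ 21.004*I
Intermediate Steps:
C(a, T) = 2*a
B(E) = 2*E*(-11 + E) (B(E) = (2*E)*(-11 + E) = 2*E*(-11 + E))
√((g/C(-6, -8) + 88/B(4)) - 442) = √((-29/(2*(-6)) + 88/((2*4*(-11 + 4)))) - 442) = √((-29/(-12) + 88/((2*4*(-7)))) - 442) = √((-29*(-1/12) + 88/(-56)) - 442) = √((29/12 + 88*(-1/56)) - 442) = √((29/12 - 11/7) - 442) = √(71/84 - 442) = √(-37057/84) = I*√778197/42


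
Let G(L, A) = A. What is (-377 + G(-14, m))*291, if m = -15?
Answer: -114072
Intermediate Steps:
(-377 + G(-14, m))*291 = (-377 - 15)*291 = -392*291 = -114072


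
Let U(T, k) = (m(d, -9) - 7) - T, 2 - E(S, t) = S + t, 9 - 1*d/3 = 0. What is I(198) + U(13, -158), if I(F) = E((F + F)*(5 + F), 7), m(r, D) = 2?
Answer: -80411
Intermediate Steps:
d = 27 (d = 27 - 3*0 = 27 + 0 = 27)
E(S, t) = 2 - S - t (E(S, t) = 2 - (S + t) = 2 + (-S - t) = 2 - S - t)
I(F) = -5 - 2*F*(5 + F) (I(F) = 2 - (F + F)*(5 + F) - 1*7 = 2 - 2*F*(5 + F) - 7 = -5 - 2*F*(5 + F))
U(T, k) = -5 - T (U(T, k) = (2 - 7) - T = -5 - T)
I(198) + U(13, -158) = (-5 - 2*198*(5 + 198)) + (-5 - 1*13) = (-5 - 2*198*203) + (-5 - 13) = (-5 - 80388) - 18 = -80393 - 18 = -80411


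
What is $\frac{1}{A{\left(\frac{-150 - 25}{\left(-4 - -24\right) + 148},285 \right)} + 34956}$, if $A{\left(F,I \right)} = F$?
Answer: $\frac{24}{838919} \approx 2.8608 \cdot 10^{-5}$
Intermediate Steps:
$\frac{1}{A{\left(\frac{-150 - 25}{\left(-4 - -24\right) + 148},285 \right)} + 34956} = \frac{1}{\frac{-150 - 25}{\left(-4 - -24\right) + 148} + 34956} = \frac{1}{- \frac{175}{\left(-4 + 24\right) + 148} + 34956} = \frac{1}{- \frac{175}{20 + 148} + 34956} = \frac{1}{- \frac{175}{168} + 34956} = \frac{1}{\left(-175\right) \frac{1}{168} + 34956} = \frac{1}{- \frac{25}{24} + 34956} = \frac{1}{\frac{838919}{24}} = \frac{24}{838919}$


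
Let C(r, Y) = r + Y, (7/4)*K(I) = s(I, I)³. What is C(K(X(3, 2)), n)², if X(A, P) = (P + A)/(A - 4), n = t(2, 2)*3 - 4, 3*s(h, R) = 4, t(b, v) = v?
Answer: 401956/35721 ≈ 11.253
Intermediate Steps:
s(h, R) = 4/3 (s(h, R) = (⅓)*4 = 4/3)
n = 2 (n = 2*3 - 4 = 6 - 4 = 2)
X(A, P) = (A + P)/(-4 + A)
K(I) = 256/189 (K(I) = 4*(4/3)³/7 = (4/7)*(64/27) = 256/189)
C(r, Y) = Y + r
C(K(X(3, 2)), n)² = (2 + 256/189)² = (634/189)² = 401956/35721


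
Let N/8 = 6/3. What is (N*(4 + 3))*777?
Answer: 87024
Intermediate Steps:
N = 16 (N = 8*(6/3) = 8*(6*(⅓)) = 8*2 = 16)
(N*(4 + 3))*777 = (16*(4 + 3))*777 = (16*7)*777 = 112*777 = 87024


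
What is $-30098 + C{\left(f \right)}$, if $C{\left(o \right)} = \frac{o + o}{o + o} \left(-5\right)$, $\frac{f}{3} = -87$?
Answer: $-30103$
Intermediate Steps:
$f = -261$ ($f = 3 \left(-87\right) = -261$)
$C{\left(o \right)} = -5$ ($C{\left(o \right)} = \frac{2 o}{2 o} \left(-5\right) = 2 o \frac{1}{2 o} \left(-5\right) = 1 \left(-5\right) = -5$)
$-30098 + C{\left(f \right)} = -30098 - 5 = -30103$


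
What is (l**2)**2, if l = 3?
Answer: 81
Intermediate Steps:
(l**2)**2 = (3**2)**2 = 9**2 = 81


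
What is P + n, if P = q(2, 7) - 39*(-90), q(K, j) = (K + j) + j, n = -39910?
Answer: -36384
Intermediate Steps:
q(K, j) = K + 2*j
P = 3526 (P = (2 + 2*7) - 39*(-90) = (2 + 14) + 3510 = 16 + 3510 = 3526)
P + n = 3526 - 39910 = -36384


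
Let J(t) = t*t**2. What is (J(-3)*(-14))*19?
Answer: 7182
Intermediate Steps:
J(t) = t**3
(J(-3)*(-14))*19 = ((-3)**3*(-14))*19 = -27*(-14)*19 = 378*19 = 7182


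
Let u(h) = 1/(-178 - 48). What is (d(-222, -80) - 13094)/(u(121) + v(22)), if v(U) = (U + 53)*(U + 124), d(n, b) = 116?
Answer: -2933028/2474699 ≈ -1.1852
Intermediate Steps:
u(h) = -1/226 (u(h) = 1/(-226) = -1/226)
v(U) = (53 + U)*(124 + U)
(d(-222, -80) - 13094)/(u(121) + v(22)) = (116 - 13094)/(-1/226 + (6572 + 22² + 177*22)) = -12978/(-1/226 + (6572 + 484 + 3894)) = -12978/(-1/226 + 10950) = -12978/2474699/226 = -12978*226/2474699 = -2933028/2474699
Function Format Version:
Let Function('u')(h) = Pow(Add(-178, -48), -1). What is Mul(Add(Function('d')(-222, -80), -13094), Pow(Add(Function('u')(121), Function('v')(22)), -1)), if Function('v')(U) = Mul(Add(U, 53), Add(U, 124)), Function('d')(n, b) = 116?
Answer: Rational(-2933028, 2474699) ≈ -1.1852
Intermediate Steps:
Function('u')(h) = Rational(-1, 226) (Function('u')(h) = Pow(-226, -1) = Rational(-1, 226))
Function('v')(U) = Mul(Add(53, U), Add(124, U))
Mul(Add(Function('d')(-222, -80), -13094), Pow(Add(Function('u')(121), Function('v')(22)), -1)) = Mul(Add(116, -13094), Pow(Add(Rational(-1, 226), Add(6572, Pow(22, 2), Mul(177, 22))), -1)) = Mul(-12978, Pow(Add(Rational(-1, 226), Add(6572, 484, 3894)), -1)) = Mul(-12978, Pow(Add(Rational(-1, 226), 10950), -1)) = Mul(-12978, Pow(Rational(2474699, 226), -1)) = Mul(-12978, Rational(226, 2474699)) = Rational(-2933028, 2474699)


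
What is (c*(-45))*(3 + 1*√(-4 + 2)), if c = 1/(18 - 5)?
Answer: -135/13 - 45*I*√2/13 ≈ -10.385 - 4.8954*I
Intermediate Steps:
c = 1/13 ≈ 0.076923
(c*(-45))*(3 + 1*√(-4 + 2)) = ((1/13)*(-45))*(3 + 1*√(-4 + 2)) = -45*(3 + 1*√(-2))/13 = -45*(3 + 1*(I*√2))/13 = -45*(3 + I*√2)/13 = -135/13 - 45*I*√2/13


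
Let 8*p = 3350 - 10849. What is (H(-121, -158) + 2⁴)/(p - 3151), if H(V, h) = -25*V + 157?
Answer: -25584/32707 ≈ -0.78222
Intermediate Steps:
H(V, h) = 157 - 25*V
p = -7499/8 (p = (3350 - 10849)/8 = (⅛)*(-7499) = -7499/8 ≈ -937.38)
(H(-121, -158) + 2⁴)/(p - 3151) = ((157 - 25*(-121)) + 2⁴)/(-7499/8 - 3151) = ((157 + 3025) + 16)/(-32707/8) = (3182 + 16)*(-8/32707) = 3198*(-8/32707) = -25584/32707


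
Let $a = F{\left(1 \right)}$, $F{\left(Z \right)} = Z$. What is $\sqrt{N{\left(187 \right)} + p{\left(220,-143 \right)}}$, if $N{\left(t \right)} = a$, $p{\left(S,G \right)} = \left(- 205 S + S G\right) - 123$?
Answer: $i \sqrt{76682} \approx 276.92 i$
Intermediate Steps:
$p{\left(S,G \right)} = -123 - 205 S + G S$ ($p{\left(S,G \right)} = \left(- 205 S + G S\right) - 123 = -123 - 205 S + G S$)
$a = 1$
$N{\left(t \right)} = 1$
$\sqrt{N{\left(187 \right)} + p{\left(220,-143 \right)}} = \sqrt{1 - 76683} = \sqrt{-76682} = i \sqrt{76682}$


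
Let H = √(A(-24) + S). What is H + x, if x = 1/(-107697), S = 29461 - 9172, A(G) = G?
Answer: -1/107697 + √20265 ≈ 142.36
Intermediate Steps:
S = 20289
x = -1/107697 ≈ -9.2853e-6
H = √20265 (H = √(-24 + 20289) = √20265 ≈ 142.36)
H + x = √20265 - 1/107697 = -1/107697 + √20265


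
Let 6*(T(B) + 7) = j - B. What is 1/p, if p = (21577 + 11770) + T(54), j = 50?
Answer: 3/100018 ≈ 2.9995e-5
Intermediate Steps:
T(B) = 4/3 - B/6 (T(B) = -7 + (50 - B)/6 = -7 + (25/3 - B/6) = 4/3 - B/6)
p = 100018/3 (p = (21577 + 11770) + (4/3 - 1/6*54) = 33347 + (4/3 - 9) = 33347 - 23/3 = 100018/3 ≈ 33339.)
1/p = 1/(100018/3) = 3/100018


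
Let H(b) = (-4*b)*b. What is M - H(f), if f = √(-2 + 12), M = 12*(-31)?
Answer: -332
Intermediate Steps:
M = -372
f = √10 ≈ 3.1623
H(b) = -4*b²
M - H(f) = -372 - (-4)*(√10)² = -372 - (-4)*10 = -372 - 1*(-40) = -372 + 40 = -332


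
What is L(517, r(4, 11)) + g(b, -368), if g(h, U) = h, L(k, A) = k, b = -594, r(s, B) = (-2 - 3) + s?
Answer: -77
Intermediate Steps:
r(s, B) = -5 + s
L(517, r(4, 11)) + g(b, -368) = 517 - 594 = -77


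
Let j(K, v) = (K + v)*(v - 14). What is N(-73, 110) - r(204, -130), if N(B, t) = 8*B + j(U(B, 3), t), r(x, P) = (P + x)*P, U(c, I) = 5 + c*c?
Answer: 531660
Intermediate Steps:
U(c, I) = 5 + c²
r(x, P) = P*(P + x)
j(K, v) = (-14 + v)*(K + v) (j(K, v) = (K + v)*(-14 + v) = (-14 + v)*(K + v))
N(B, t) = -70 + t² - 14*t - 14*B² + 8*B + t*(5 + B²) (N(B, t) = 8*B + (t² - 14*(5 + B²) - 14*t + (5 + B²)*t) = 8*B + (t² + (-70 - 14*B²) - 14*t + t*(5 + B²)) = 8*B + (-70 + t² - 14*t - 14*B² + t*(5 + B²)) = -70 + t² - 14*t - 14*B² + 8*B + t*(5 + B²))
N(-73, 110) - r(204, -130) = (-70 + 110² - 14*(-73)² - 9*110 + 8*(-73) + 110*(-73)²) - (-130)*(-130 + 204) = (-70 + 12100 - 14*5329 - 990 - 584 + 110*5329) - (-130)*74 = (-70 + 12100 - 74606 - 990 - 584 + 586190) - 1*(-9620) = 522040 + 9620 = 531660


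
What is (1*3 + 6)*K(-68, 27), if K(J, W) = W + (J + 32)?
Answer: -81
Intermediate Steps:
K(J, W) = 32 + J + W (K(J, W) = W + (32 + J) = 32 + J + W)
(1*3 + 6)*K(-68, 27) = (1*3 + 6)*(32 - 68 + 27) = (3 + 6)*(-9) = 9*(-9) = -81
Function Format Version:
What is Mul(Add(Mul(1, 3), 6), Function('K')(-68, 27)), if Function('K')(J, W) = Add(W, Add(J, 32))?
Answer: -81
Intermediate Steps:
Function('K')(J, W) = Add(32, J, W) (Function('K')(J, W) = Add(W, Add(32, J)) = Add(32, J, W))
Mul(Add(Mul(1, 3), 6), Function('K')(-68, 27)) = Mul(Add(Mul(1, 3), 6), Add(32, -68, 27)) = Mul(Add(3, 6), -9) = Mul(9, -9) = -81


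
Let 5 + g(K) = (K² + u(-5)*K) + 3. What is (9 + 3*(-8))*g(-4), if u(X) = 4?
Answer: 30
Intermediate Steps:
g(K) = -2 + K² + 4*K (g(K) = -5 + ((K² + 4*K) + 3) = -5 + (3 + K² + 4*K) = -2 + K² + 4*K)
(9 + 3*(-8))*g(-4) = (9 + 3*(-8))*(-2 + (-4)² + 4*(-4)) = (9 - 24)*(-2 + 16 - 16) = -15*(-2) = 30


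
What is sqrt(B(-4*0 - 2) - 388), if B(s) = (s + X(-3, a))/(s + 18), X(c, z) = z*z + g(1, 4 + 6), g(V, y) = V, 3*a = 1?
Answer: I*sqrt(13970)/6 ≈ 19.699*I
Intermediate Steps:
a = 1/3 (a = (1/3)*1 = 1/3 ≈ 0.33333)
X(c, z) = 1 + z**2 (X(c, z) = z*z + 1 = z**2 + 1 = 1 + z**2)
B(s) = (10/9 + s)/(18 + s) (B(s) = (s + (1 + (1/3)**2))/(s + 18) = (s + (1 + 1/9))/(18 + s) = (s + 10/9)/(18 + s) = (10/9 + s)/(18 + s))
sqrt(B(-4*0 - 2) - 388) = sqrt((10/9 + (-4*0 - 2))/(18 + (-4*0 - 2)) - 388) = sqrt((10/9 + (0 - 2))/(18 + (0 - 2)) - 388) = sqrt((10/9 - 2)/(18 - 2) - 388) = sqrt(-8/9/16 - 388) = sqrt((1/16)*(-8/9) - 388) = sqrt(-1/18 - 388) = sqrt(-6985/18) = I*sqrt(13970)/6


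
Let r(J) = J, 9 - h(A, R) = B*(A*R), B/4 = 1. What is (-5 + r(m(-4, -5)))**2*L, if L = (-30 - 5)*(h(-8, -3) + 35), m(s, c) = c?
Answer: 182000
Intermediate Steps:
B = 4 (B = 4*1 = 4)
h(A, R) = 9 - 4*A*R
L = 1820 (L = (-30 - 5)*((9 - 4*(-8)*(-3)) + 35) = -35*((9 - 96) + 35) = -35*(-87 + 35) = -35*(-52) = 1820)
(-5 + r(m(-4, -5)))**2*L = (-5 - 5)**2*1820 = (-10)**2*1820 = 100*1820 = 182000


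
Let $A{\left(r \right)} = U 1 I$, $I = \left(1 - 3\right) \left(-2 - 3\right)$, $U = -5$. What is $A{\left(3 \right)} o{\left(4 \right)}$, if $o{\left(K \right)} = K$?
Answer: $-200$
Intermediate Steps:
$I = 10$ ($I = \left(-2\right) \left(-5\right) = 10$)
$A{\left(r \right)} = -50$ ($A{\left(r \right)} = \left(-5\right) 1 \cdot 10 = \left(-5\right) 10 = -50$)
$A{\left(3 \right)} o{\left(4 \right)} = \left(-50\right) 4 = -200$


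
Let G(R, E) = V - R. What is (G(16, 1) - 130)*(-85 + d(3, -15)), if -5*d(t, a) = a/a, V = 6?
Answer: 11928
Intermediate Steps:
d(t, a) = -⅕ (d(t, a) = -a/(5*a) = -⅕*1 = -⅕)
G(R, E) = 6 - R
(G(16, 1) - 130)*(-85 + d(3, -15)) = ((6 - 1*16) - 130)*(-85 - ⅕) = ((6 - 16) - 130)*(-426/5) = (-10 - 130)*(-426/5) = -140*(-426/5) = 11928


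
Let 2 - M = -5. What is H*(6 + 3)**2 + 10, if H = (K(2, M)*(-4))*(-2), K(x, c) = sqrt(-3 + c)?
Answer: 1306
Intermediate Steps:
M = 7 (M = 2 - 1*(-5) = 2 + 5 = 7)
H = 16 (H = (sqrt(-3 + 7)*(-4))*(-2) = (sqrt(4)*(-4))*(-2) = (2*(-4))*(-2) = -8*(-2) = 16)
H*(6 + 3)**2 + 10 = 16*(6 + 3)**2 + 10 = 16*9**2 + 10 = 16*81 + 10 = 1296 + 10 = 1306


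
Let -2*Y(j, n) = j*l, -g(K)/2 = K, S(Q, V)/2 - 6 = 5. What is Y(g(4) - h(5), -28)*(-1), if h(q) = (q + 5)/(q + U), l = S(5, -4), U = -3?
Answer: -143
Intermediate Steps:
S(Q, V) = 22 (S(Q, V) = 12 + 2*5 = 12 + 10 = 22)
g(K) = -2*K
l = 22
h(q) = (5 + q)/(-3 + q) (h(q) = (q + 5)/(q - 3) = (5 + q)/(-3 + q))
Y(j, n) = -11*j (Y(j, n) = -j*22/2 = -11*j)
Y(g(4) - h(5), -28)*(-1) = -11*(-2*4 - (5 + 5)/(-3 + 5))*(-1) = -11*(-8 - 10/2)*(-1) = -11*(-8 - 1*5)*(-1) = -11*(-8 - 5)*(-1) = -11*(-13)*(-1) = 143*(-1) = -143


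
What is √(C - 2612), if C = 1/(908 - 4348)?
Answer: I*√1931835415/860 ≈ 51.108*I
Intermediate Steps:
C = -1/3440 (C = 1/(-3440) = -1/3440 ≈ -0.00029070)
√(C - 2612) = √(-1/3440 - 2612) = √(-8985281/3440) = I*√1931835415/860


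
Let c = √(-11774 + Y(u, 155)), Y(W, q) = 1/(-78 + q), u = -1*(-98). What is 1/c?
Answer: -I*√7756441/302199 ≈ -0.0092159*I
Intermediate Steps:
u = 98
c = 3*I*√7756441/77 (c = √(-11774 + 1/(-78 + 155)) = √(-11774 + 1/77) = √(-906597/77) = 3*I*√7756441/77 ≈ 108.51*I)
1/c = 1/(3*I*√7756441/77) = -I*√7756441/302199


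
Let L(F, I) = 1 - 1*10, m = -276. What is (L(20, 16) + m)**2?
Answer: 81225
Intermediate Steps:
L(F, I) = -9 (L(F, I) = 1 - 10 = -9)
(L(20, 16) + m)**2 = (-9 - 276)**2 = (-285)**2 = 81225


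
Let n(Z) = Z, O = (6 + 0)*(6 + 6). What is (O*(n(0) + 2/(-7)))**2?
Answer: 20736/49 ≈ 423.18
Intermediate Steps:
O = 72 (O = 6*12 = 72)
(O*(n(0) + 2/(-7)))**2 = (72*(0 + 2/(-7)))**2 = (72*(0 + 2*(-1/7)))**2 = (72*(0 - 2/7))**2 = (72*(-2/7))**2 = (-144/7)**2 = 20736/49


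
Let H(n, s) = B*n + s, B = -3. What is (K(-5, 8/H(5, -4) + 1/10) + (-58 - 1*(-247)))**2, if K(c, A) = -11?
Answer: 31684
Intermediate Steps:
H(n, s) = s - 3*n (H(n, s) = -3*n + s = s - 3*n)
(K(-5, 8/H(5, -4) + 1/10) + (-58 - 1*(-247)))**2 = (-11 + (-58 - 1*(-247)))**2 = (-11 + (-58 + 247))**2 = (-11 + 189)**2 = 178**2 = 31684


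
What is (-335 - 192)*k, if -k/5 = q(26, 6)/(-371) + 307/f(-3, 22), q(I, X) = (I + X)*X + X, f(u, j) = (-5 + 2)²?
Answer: 295423025/3339 ≈ 88477.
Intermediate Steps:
f(u, j) = 9 (f(u, j) = (-3)² = 9)
q(I, X) = X + X*(I + X) (q(I, X) = X*(I + X) + X = X + X*(I + X))
k = -560575/3339 (k = -5*((6*(1 + 26 + 6))/(-371) + 307/9) = -5*((6*33)*(-1/371) + 307*(⅑)) = -5*(198*(-1/371) + 307/9) = -5*(-198/371 + 307/9) = -5*112115/3339 = -560575/3339 ≈ -167.89)
(-335 - 192)*k = (-335 - 192)*(-560575/3339) = -527*(-560575/3339) = 295423025/3339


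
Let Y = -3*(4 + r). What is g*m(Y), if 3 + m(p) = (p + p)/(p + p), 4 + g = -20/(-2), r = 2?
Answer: -12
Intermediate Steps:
Y = -18 (Y = -3*(4 + 2) = -3*6 = -18)
g = 6 (g = -4 - 20/(-2) = -4 - 20*(-½) = -4 + 10 = 6)
m(p) = -2 (m(p) = -3 + (p + p)/(p + p) = -3 + (2*p)/((2*p)) = -3 + (2*p)*(1/(2*p)) = -3 + 1 = -2)
g*m(Y) = 6*(-2) = -12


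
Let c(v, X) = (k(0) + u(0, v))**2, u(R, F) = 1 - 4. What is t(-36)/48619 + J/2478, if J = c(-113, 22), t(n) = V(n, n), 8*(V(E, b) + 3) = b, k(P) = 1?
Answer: 175891/120477882 ≈ 0.0014599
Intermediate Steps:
u(R, F) = -3
V(E, b) = -3 + b/8
t(n) = -3 + n/8
c(v, X) = 4 (c(v, X) = (1 - 3)**2 = (-2)**2 = 4)
J = 4
t(-36)/48619 + J/2478 = (-3 + (1/8)*(-36))/48619 + 4/2478 = (-3 - 9/2)*(1/48619) + 4*(1/2478) = -15/2*1/48619 + 2/1239 = -15/97238 + 2/1239 = 175891/120477882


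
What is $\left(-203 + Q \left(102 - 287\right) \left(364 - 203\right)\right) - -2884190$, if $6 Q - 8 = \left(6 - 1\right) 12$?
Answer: $\frac{7639271}{3} \approx 2.5464 \cdot 10^{6}$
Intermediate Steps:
$Q = \frac{34}{3}$ ($Q = \frac{4}{3} + \frac{\left(6 - 1\right) 12}{6} = \frac{4}{3} + \frac{5 \cdot 12}{6} = \frac{4}{3} + \frac{1}{6} \cdot 60 = \frac{4}{3} + 10 = \frac{34}{3} \approx 11.333$)
$\left(-203 + Q \left(102 - 287\right) \left(364 - 203\right)\right) - -2884190 = \left(-203 + \frac{34 \left(102 - 287\right) \left(364 - 203\right)}{3}\right) - -2884190 = \left(-203 + \frac{34 \left(\left(-185\right) 161\right)}{3}\right) + 2884190 = \left(-203 + \frac{34}{3} \left(-29785\right)\right) + 2884190 = \left(-203 - \frac{1012690}{3}\right) + 2884190 = - \frac{1013299}{3} + 2884190 = \frac{7639271}{3}$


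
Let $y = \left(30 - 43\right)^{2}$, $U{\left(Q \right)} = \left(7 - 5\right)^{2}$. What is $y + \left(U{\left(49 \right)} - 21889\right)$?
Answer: $-21716$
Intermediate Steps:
$U{\left(Q \right)} = 4$ ($U{\left(Q \right)} = 2^{2} = 4$)
$y = 169$ ($y = \left(-13\right)^{2} = 169$)
$y + \left(U{\left(49 \right)} - 21889\right) = 169 + \left(4 - 21889\right) = 169 - 21885 = -21716$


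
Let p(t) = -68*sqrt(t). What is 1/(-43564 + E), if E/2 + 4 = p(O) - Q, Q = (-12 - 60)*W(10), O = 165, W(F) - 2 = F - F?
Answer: -3607/155871068 + 17*sqrt(165)/233806602 ≈ -2.2207e-5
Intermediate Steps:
W(F) = 2 (W(F) = 2 + (F - F) = 2 + 0 = 2)
Q = -144 (Q = (-12 - 60)*2 = -72*2 = -144)
E = 280 - 136*sqrt(165) (E = -8 + 2*(-68*sqrt(165) - 1*(-144)) = -8 + 2*(-68*sqrt(165) + 144) = -8 + 2*(144 - 68*sqrt(165)) = -8 + (288 - 136*sqrt(165)) = 280 - 136*sqrt(165) ≈ -1467.0)
1/(-43564 + E) = 1/(-43564 + (280 - 136*sqrt(165))) = 1/(-43284 - 136*sqrt(165))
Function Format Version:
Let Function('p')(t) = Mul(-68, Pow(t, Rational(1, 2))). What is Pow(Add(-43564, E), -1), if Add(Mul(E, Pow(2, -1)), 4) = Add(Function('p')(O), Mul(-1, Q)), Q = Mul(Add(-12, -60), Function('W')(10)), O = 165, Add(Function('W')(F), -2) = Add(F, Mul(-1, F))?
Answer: Add(Rational(-3607, 155871068), Mul(Rational(17, 233806602), Pow(165, Rational(1, 2)))) ≈ -2.2207e-5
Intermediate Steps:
Function('W')(F) = 2 (Function('W')(F) = Add(2, Add(F, Mul(-1, F))) = Add(2, 0) = 2)
Q = -144 (Q = Mul(Add(-12, -60), 2) = Mul(-72, 2) = -144)
E = Add(280, Mul(-136, Pow(165, Rational(1, 2)))) (E = Add(-8, Mul(2, Add(Mul(-68, Pow(165, Rational(1, 2))), Mul(-1, -144)))) = Add(-8, Mul(2, Add(Mul(-68, Pow(165, Rational(1, 2))), 144))) = Add(-8, Mul(2, Add(144, Mul(-68, Pow(165, Rational(1, 2)))))) = Add(-8, Add(288, Mul(-136, Pow(165, Rational(1, 2))))) = Add(280, Mul(-136, Pow(165, Rational(1, 2)))) ≈ -1467.0)
Pow(Add(-43564, E), -1) = Pow(Add(-43564, Add(280, Mul(-136, Pow(165, Rational(1, 2))))), -1) = Pow(Add(-43284, Mul(-136, Pow(165, Rational(1, 2)))), -1)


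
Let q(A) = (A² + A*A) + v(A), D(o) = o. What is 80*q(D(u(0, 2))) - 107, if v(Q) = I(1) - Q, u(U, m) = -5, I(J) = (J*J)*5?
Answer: 4693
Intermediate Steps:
I(J) = 5*J² (I(J) = J²*5 = 5*J²)
v(Q) = 5 - Q (v(Q) = 5*1² - Q = 5*1 - Q = 5 - Q)
q(A) = 5 - A + 2*A² (q(A) = (A² + A*A) + (5 - A) = (A² + A²) + (5 - A) = 2*A² + (5 - A) = 5 - A + 2*A²)
80*q(D(u(0, 2))) - 107 = 80*(5 - 1*(-5) + 2*(-5)²) - 107 = 80*(5 + 5 + 2*25) - 107 = 80*(5 + 5 + 50) - 107 = 80*60 - 107 = 4800 - 107 = 4693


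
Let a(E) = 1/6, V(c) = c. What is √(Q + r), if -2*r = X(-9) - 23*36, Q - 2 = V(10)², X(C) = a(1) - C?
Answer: 19*√51/6 ≈ 22.615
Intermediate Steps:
a(E) = ⅙
X(C) = ⅙ - C
Q = 102 (Q = 2 + 10² = 2 + 100 = 102)
r = 4913/12 (r = -((⅙ - 1*(-9)) - 23*36)/2 = -((⅙ + 9) - 828)/2 = -(55/6 - 828)/2 = -½*(-4913/6) = 4913/12 ≈ 409.42)
√(Q + r) = √(102 + 4913/12) = √(6137/12) = 19*√51/6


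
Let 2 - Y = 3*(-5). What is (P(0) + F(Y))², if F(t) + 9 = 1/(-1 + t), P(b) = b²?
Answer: 20449/256 ≈ 79.879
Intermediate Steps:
Y = 17 (Y = 2 - 3*(-5) = 2 - 1*(-15) = 2 + 15 = 17)
F(t) = -9 + 1/(-1 + t)
(P(0) + F(Y))² = (0² + (10 - 9*17)/(-1 + 17))² = (0 + (10 - 153)/16)² = (0 + (1/16)*(-143))² = (0 - 143/16)² = (-143/16)² = 20449/256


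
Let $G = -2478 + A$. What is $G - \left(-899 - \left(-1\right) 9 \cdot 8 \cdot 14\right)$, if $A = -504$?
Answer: $-3091$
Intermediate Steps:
$G = -2982$ ($G = -2478 - 504 = -2982$)
$G - \left(-899 - \left(-1\right) 9 \cdot 8 \cdot 14\right) = -2982 - \left(-899 - \left(-1\right) 9 \cdot 8 \cdot 14\right) = -2982 - \left(-899 - \left(-9\right) 8 \cdot 14\right) = -2982 - \left(-899 - \left(-72\right) 14\right) = -2982 - \left(-899 - -1008\right) = -2982 - \left(-899 + 1008\right) = -2982 - 109 = -3091$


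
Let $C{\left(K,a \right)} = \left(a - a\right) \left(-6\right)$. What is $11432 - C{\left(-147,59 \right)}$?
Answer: $11432$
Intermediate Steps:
$C{\left(K,a \right)} = 0$ ($C{\left(K,a \right)} = 0 \left(-6\right) = 0$)
$11432 - C{\left(-147,59 \right)} = 11432 - 0 = 11432 + 0 = 11432$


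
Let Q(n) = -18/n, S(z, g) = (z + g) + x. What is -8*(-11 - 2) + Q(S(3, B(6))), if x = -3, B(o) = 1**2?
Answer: 86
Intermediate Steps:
B(o) = 1
S(z, g) = -3 + g + z (S(z, g) = (z + g) - 3 = (g + z) - 3 = -3 + g + z)
-8*(-11 - 2) + Q(S(3, B(6))) = -8*(-11 - 2) - 18/(-3 + 1 + 3) = -8*(-13) - 18/1 = 104 - 18*1 = 104 - 18 = 86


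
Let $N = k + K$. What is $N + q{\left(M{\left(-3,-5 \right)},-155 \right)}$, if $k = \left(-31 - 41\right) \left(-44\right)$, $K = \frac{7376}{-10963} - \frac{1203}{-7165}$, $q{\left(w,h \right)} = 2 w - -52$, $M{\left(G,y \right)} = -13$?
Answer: $\frac{250848704079}{78549895} \approx 3193.5$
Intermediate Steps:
$q{\left(w,h \right)} = 52 + 2 w$ ($q{\left(w,h \right)} = 2 w + 52 = 52 + 2 w$)
$K = - \frac{39660551}{78549895}$ ($K = 7376 \left(- \frac{1}{10963}\right) - - \frac{1203}{7165} = - \frac{7376}{10963} + \frac{1203}{7165} = - \frac{39660551}{78549895} \approx -0.50491$)
$k = 3168$ ($k = \left(-72\right) \left(-44\right) = 3168$)
$N = \frac{248806406809}{78549895}$ ($N = 3168 - \frac{39660551}{78549895} = \frac{248806406809}{78549895} \approx 3167.5$)
$N + q{\left(M{\left(-3,-5 \right)},-155 \right)} = \frac{248806406809}{78549895} + \left(52 + 2 \left(-13\right)\right) = \frac{248806406809}{78549895} + \left(52 - 26\right) = \frac{248806406809}{78549895} + 26 = \frac{250848704079}{78549895}$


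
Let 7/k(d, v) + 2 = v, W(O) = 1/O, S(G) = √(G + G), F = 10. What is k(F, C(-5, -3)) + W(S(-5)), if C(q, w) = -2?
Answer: -7/4 - I*√10/10 ≈ -1.75 - 0.31623*I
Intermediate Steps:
S(G) = √2*√G (S(G) = √(2*G) = √2*√G)
k(d, v) = 7/(-2 + v)
k(F, C(-5, -3)) + W(S(-5)) = 7/(-2 - 2) + 1/(√2*√(-5)) = 7/(-4) + 1/(√2*(I*√5)) = 7*(-¼) + 1/(I*√10) = -7/4 - I*√10/10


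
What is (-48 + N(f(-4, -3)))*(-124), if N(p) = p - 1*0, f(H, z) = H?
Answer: 6448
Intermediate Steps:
N(p) = p (N(p) = p + 0 = p)
(-48 + N(f(-4, -3)))*(-124) = (-48 - 4)*(-124) = -52*(-124) = 6448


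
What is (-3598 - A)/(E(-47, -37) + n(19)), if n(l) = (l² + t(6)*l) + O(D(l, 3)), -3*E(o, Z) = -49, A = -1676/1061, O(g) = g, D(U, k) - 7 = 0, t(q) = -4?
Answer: -11447406/981425 ≈ -11.664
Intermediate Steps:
D(U, k) = 7 (D(U, k) = 7 + 0 = 7)
A = -1676/1061 (A = -1676*1/1061 = -1676/1061 ≈ -1.5796)
E(o, Z) = 49/3 (E(o, Z) = -⅓*(-49) = 49/3)
n(l) = 7 + l² - 4*l (n(l) = (l² - 4*l) + 7 = 7 + l² - 4*l)
(-3598 - A)/(E(-47, -37) + n(19)) = (-3598 - 1*(-1676/1061))/(49/3 + (7 + 19² - 4*19)) = (-3598 + 1676/1061)/(49/3 + (7 + 361 - 76)) = -3815802/(1061*(49/3 + 292)) = -3815802/(1061*925/3) = -3815802/1061*3/925 = -11447406/981425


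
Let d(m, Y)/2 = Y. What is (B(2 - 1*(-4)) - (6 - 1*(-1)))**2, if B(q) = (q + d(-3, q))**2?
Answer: 100489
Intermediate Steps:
d(m, Y) = 2*Y
B(q) = 9*q**2 (B(q) = (q + 2*q)**2 = (3*q)**2 = 9*q**2)
(B(2 - 1*(-4)) - (6 - 1*(-1)))**2 = (9*(2 - 1*(-4))**2 - (6 - 1*(-1)))**2 = (9*(2 + 4)**2 - (6 + 1))**2 = (9*6**2 - 1*7)**2 = (9*36 - 7)**2 = (324 - 7)**2 = 317**2 = 100489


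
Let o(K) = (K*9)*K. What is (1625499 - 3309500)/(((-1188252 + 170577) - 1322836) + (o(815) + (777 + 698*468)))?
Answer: -1684001/3964955 ≈ -0.42472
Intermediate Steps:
o(K) = 9*K² (o(K) = (9*K)*K = 9*K²)
(1625499 - 3309500)/(((-1188252 + 170577) - 1322836) + (o(815) + (777 + 698*468))) = (1625499 - 3309500)/(((-1188252 + 170577) - 1322836) + (9*815² + (777 + 698*468))) = -1684001/((-1017675 - 1322836) + (9*664225 + (777 + 326664))) = -1684001/(-2340511 + (5978025 + 327441)) = -1684001/(-2340511 + 6305466) = -1684001/3964955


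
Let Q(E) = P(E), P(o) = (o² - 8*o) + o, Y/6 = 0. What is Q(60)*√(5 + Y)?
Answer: 3180*√5 ≈ 7110.7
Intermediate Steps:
Y = 0 (Y = 6*0 = 0)
P(o) = o² - 7*o
Q(E) = E*(-7 + E)
Q(60)*√(5 + Y) = (60*(-7 + 60))*√(5 + 0) = (60*53)*√5 = 3180*√5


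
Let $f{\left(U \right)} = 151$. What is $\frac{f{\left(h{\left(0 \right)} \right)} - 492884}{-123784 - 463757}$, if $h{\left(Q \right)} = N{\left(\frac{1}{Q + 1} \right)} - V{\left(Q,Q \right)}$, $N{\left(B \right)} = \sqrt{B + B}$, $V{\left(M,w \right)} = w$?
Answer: $\frac{492733}{587541} \approx 0.83864$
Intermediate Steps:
$N{\left(B \right)} = \sqrt{2} \sqrt{B}$ ($N{\left(B \right)} = \sqrt{2 B} = \sqrt{2} \sqrt{B}$)
$h{\left(Q \right)} = - Q + \sqrt{2} \sqrt{\frac{1}{1 + Q}}$ ($h{\left(Q \right)} = \sqrt{2} \sqrt{\frac{1}{Q + 1}} - Q = \sqrt{2} \sqrt{\frac{1}{1 + Q}} - Q = - Q + \sqrt{2} \sqrt{\frac{1}{1 + Q}}$)
$\frac{f{\left(h{\left(0 \right)} \right)} - 492884}{-123784 - 463757} = \frac{151 - 492884}{-123784 - 463757} = - \frac{492733}{-587541} = \left(-492733\right) \left(- \frac{1}{587541}\right) = \frac{492733}{587541}$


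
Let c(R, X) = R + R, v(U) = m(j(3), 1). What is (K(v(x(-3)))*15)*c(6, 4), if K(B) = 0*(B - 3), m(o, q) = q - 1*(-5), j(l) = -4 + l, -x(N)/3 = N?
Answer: 0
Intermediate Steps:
x(N) = -3*N
m(o, q) = 5 + q (m(o, q) = q + 5 = 5 + q)
v(U) = 6 (v(U) = 5 + 1 = 6)
K(B) = 0 (K(B) = 0*(-3 + B) = 0)
c(R, X) = 2*R
(K(v(x(-3)))*15)*c(6, 4) = (0*15)*(2*6) = 0*12 = 0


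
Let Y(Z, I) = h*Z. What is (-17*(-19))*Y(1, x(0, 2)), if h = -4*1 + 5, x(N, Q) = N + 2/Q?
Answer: 323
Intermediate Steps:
h = 1 (h = -4 + 5 = 1)
Y(Z, I) = Z (Y(Z, I) = 1*Z = Z)
(-17*(-19))*Y(1, x(0, 2)) = -17*(-19)*1 = 323*1 = 323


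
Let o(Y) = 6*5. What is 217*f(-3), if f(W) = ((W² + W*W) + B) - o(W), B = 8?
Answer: -868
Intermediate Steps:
o(Y) = 30
f(W) = -22 + 2*W² (f(W) = ((W² + W*W) + 8) - 1*30 = ((W² + W²) + 8) - 30 = (2*W² + 8) - 30 = (8 + 2*W²) - 30 = -22 + 2*W²)
217*f(-3) = 217*(-22 + 2*(-3)²) = 217*(-22 + 2*9) = 217*(-22 + 18) = 217*(-4) = -868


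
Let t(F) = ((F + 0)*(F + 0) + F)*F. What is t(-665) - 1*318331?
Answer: -293955731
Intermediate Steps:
t(F) = F*(F + F²) (t(F) = (F*F + F)*F = (F² + F)*F = (F + F²)*F = F*(F + F²))
t(-665) - 1*318331 = (-665)²*(1 - 665) - 1*318331 = 442225*(-664) - 318331 = -293637400 - 318331 = -293955731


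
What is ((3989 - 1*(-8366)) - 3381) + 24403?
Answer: 33377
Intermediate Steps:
((3989 - 1*(-8366)) - 3381) + 24403 = ((3989 + 8366) - 3381) + 24403 = (12355 - 3381) + 24403 = 8974 + 24403 = 33377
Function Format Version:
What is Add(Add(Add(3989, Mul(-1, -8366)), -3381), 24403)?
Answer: 33377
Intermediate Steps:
Add(Add(Add(3989, Mul(-1, -8366)), -3381), 24403) = Add(Add(Add(3989, 8366), -3381), 24403) = Add(Add(12355, -3381), 24403) = Add(8974, 24403) = 33377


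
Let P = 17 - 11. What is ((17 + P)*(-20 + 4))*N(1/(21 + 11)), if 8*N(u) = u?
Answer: -23/16 ≈ -1.4375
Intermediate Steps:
N(u) = u/8
P = 6
((17 + P)*(-20 + 4))*N(1/(21 + 11)) = ((17 + 6)*(-20 + 4))*(1/(8*(21 + 11))) = (23*(-16))*((⅛)/32) = -46/32 = -368*1/256 = -23/16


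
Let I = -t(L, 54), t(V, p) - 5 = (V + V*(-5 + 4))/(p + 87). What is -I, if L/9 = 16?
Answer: 5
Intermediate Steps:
L = 144 (L = 9*16 = 144)
t(V, p) = 5 (t(V, p) = 5 + (V + V*(-5 + 4))/(p + 87) = 5 + (V + V*(-1))/(87 + p) = 5 + (V - V)/(87 + p) = 5 + 0/(87 + p) = 5 + 0 = 5)
I = -5 (I = -1*5 = -5)
-I = -1*(-5) = 5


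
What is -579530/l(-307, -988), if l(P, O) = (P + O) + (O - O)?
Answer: 16558/37 ≈ 447.51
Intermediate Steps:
l(P, O) = O + P (l(P, O) = (O + P) + 0 = O + P)
-579530/l(-307, -988) = -579530/(-988 - 307) = -579530/(-1295) = -579530*(-1/1295) = 16558/37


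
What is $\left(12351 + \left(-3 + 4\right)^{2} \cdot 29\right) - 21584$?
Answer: $-9204$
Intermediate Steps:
$\left(12351 + \left(-3 + 4\right)^{2} \cdot 29\right) - 21584 = \left(12351 + 1^{2} \cdot 29\right) - 21584 = \left(12351 + 1 \cdot 29\right) - 21584 = \left(12351 + 29\right) - 21584 = 12380 - 21584 = -9204$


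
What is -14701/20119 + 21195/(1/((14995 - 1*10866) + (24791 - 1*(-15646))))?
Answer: 19003931973329/20119 ≈ 9.4458e+8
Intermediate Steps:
-14701/20119 + 21195/(1/((14995 - 1*10866) + (24791 - 1*(-15646)))) = -14701*1/20119 + 21195/(1/((14995 - 10866) + (24791 + 15646))) = -14701/20119 + 21195/(1/(4129 + 40437)) = -14701/20119 + 21195/(1/44566) = -14701/20119 + 21195*44566 = -14701/20119 + 944576370 = 19003931973329/20119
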